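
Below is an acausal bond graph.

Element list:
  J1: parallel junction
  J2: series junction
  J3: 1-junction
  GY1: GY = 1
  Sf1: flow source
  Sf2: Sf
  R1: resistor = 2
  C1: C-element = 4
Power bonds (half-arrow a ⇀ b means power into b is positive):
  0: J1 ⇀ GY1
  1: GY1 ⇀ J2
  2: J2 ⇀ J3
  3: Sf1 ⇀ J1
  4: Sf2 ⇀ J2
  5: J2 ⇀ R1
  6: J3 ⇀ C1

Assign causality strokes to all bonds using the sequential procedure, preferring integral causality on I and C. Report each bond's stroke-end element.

β3 |Sf1  (Sf1 (Sf) sets flow on bond)
β4 |Sf2  (Sf2 (Sf) sets flow on bond)
β0 |J1  (closing 0-jn rule on J1)
β1 |J2  (common-f at J2 fixed by 4)
β2 |J2  (1-jn J2 has f-setter on 4)
β5 |J2  (J2 flow already set via bond 4)
β6 |J3  (J3 flow already set via bond 2)

#0 |J1
#1 |J2
#2 |J2
#3 |Sf1
#4 |Sf2
#5 |J2
#6 |J3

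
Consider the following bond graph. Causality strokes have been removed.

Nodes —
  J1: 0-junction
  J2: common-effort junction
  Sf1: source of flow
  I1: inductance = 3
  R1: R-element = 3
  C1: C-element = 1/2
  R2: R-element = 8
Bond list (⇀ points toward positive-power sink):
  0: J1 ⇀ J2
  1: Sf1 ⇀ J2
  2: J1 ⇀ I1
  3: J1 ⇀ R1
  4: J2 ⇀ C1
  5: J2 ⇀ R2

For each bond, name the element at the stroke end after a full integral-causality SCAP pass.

bond 1 →Sf1  (source Sf1 imposes f)
bond 2 →I1  (prefer integral on I1)
bond 4 →J2  (prefer integral on C1)
bond 0 →J1  (common-e at J2 fixed by 4)
bond 5 →R2  (0-jn J2 has e-setter on 4)
bond 3 →R1  (J1: bond 0 brought effort, rest push out)

β0 →J1
β1 →Sf1
β2 →I1
β3 →R1
β4 →J2
β5 →R2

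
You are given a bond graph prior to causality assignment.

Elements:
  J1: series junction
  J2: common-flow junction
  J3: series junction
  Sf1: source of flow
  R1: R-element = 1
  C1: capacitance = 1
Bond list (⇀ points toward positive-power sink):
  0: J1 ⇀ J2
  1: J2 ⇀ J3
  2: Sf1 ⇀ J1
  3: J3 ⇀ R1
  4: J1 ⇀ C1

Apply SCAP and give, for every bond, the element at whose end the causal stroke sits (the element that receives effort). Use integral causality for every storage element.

b2 stroke→Sf1  (source Sf1 imposes f)
b0 stroke→J1  (J1 flow already set via bond 2)
b4 stroke→J1  (common-f at J1 fixed by 2)
b1 stroke→J2  (J2 flow already set via bond 0)
b3 stroke→J3  (J3 flow already set via bond 1)

β0 →J1
β1 →J2
β2 →Sf1
β3 →J3
β4 →J1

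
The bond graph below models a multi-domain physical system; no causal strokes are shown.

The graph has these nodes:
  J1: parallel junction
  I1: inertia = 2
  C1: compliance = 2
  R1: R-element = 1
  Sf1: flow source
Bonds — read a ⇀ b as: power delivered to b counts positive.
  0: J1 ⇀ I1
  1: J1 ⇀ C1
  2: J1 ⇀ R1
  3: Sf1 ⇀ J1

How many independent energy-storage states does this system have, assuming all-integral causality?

#3 |Sf1  (Sf1 fixes flow; stroke at Sf1)
#0 |I1  (prefer integral on I1)
#1 |J1  (C1 outputs effort q/C1)
#2 |R1  (0-jn J1 has e-setter on 1)

2  (C1, I1 all integral)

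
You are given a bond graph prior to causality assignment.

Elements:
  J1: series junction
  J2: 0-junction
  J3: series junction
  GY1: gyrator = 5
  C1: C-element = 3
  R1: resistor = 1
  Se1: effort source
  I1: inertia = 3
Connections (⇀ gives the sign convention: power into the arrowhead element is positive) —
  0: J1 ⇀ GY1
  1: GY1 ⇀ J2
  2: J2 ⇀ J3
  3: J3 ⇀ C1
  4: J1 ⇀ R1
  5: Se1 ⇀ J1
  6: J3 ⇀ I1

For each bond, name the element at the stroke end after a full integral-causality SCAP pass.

β5 stroke→J1  (Se1 fixes effort; stroke away)
β3 stroke→J3  (prefer integral on C1)
β6 stroke→I1  (I1: I, integral causality)
β2 stroke→J3  (J3: bond 6 brought flow, rest push out)
β1 stroke→J2  (closing 0-jn rule on J2)
β0 stroke→J1  (GY1: gyrator matches bond 1)
β4 stroke→R1  (J1 needs exactly one f-in)

#0 |J1
#1 |J2
#2 |J3
#3 |J3
#4 |R1
#5 |J1
#6 |I1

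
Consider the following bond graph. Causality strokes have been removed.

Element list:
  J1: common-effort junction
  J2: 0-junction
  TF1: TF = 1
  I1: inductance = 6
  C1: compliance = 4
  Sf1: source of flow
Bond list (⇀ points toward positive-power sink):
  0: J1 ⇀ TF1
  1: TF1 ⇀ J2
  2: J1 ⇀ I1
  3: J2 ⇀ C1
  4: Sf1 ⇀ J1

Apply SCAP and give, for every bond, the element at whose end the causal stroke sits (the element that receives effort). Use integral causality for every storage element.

b0 →J1
b1 →TF1
b2 →I1
b3 →J2
b4 →Sf1

β4 stroke→Sf1  (Sf1 fixes flow; stroke at Sf1)
β2 stroke→I1  (I1 outputs flow p/I1)
β0 stroke→J1  (J1: last free bond brings effort in)
β1 stroke→TF1  (TF1: transformer flips bond 0)
β3 stroke→J2  (J2: last free bond brings effort in)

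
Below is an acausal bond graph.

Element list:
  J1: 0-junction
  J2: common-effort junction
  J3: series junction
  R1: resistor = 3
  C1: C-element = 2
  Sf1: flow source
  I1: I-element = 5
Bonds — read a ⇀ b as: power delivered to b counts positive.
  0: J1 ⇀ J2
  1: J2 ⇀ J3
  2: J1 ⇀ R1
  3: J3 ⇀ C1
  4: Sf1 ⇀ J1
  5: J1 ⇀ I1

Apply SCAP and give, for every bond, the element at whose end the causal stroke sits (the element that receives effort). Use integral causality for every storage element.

bond 0 stroke→J1
bond 1 stroke→J2
bond 2 stroke→R1
bond 3 stroke→J3
bond 4 stroke→Sf1
bond 5 stroke→I1

#4 |Sf1  (Sf1: flow source, stroke at near end)
#3 |J3  (C1: C, integral causality)
#1 |J2  (J3: last free bond brings flow in)
#0 |J1  (J2 effort already set via bond 1)
#2 |R1  (0-jn J1 has e-setter on 0)
#5 |I1  (0-jn J1 has e-setter on 0)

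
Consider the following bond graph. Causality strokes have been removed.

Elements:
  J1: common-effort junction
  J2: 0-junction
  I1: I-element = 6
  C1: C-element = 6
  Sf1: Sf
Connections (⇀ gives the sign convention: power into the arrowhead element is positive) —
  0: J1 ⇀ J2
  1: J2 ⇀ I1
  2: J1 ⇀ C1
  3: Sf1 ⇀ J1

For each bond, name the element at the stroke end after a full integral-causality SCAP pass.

#3 |Sf1  (source Sf1 imposes f)
#1 |I1  (I1 outputs flow p/I1)
#0 |J2  (closing 0-jn rule on J2)
#2 |J1  (J1: last free bond brings effort in)

#0 stroke at J2
#1 stroke at I1
#2 stroke at J1
#3 stroke at Sf1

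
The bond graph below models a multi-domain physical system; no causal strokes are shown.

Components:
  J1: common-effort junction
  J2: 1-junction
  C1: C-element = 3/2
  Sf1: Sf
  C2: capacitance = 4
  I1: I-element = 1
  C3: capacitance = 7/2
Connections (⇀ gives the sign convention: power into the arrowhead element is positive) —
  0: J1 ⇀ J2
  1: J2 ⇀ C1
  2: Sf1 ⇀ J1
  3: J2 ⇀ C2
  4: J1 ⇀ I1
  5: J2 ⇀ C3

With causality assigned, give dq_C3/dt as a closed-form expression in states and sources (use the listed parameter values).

β2 →Sf1  (Sf1 (Sf) sets flow on bond)
β1 →J2  (C1: C, integral causality)
β3 →J2  (C2: C, integral causality)
β4 →I1  (I1 outputs flow p/I1)
β0 →J1  (J1: last free bond brings effort in)
β5 →J2  (J2 flow already set via bond 0)

dq_C3/dt = F_Sf1 - p_I1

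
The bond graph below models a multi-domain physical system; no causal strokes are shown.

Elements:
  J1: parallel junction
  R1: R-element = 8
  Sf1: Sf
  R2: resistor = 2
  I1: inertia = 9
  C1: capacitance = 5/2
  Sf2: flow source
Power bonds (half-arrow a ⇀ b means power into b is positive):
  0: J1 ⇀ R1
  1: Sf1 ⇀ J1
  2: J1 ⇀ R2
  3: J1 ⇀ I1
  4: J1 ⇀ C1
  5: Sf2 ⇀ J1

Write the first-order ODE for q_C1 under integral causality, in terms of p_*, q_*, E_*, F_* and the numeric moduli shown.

dq_C1/dt = F_Sf1 + F_Sf2 - p_I1/9 - q_C1/4

bond 1 →Sf1  (source Sf1 imposes f)
bond 5 →Sf2  (source Sf2 imposes f)
bond 3 →I1  (I1 outputs flow p/I1)
bond 4 →J1  (C1 integral (e out))
bond 0 →R1  (common-e at J1 fixed by 4)
bond 2 →R2  (common-e at J1 fixed by 4)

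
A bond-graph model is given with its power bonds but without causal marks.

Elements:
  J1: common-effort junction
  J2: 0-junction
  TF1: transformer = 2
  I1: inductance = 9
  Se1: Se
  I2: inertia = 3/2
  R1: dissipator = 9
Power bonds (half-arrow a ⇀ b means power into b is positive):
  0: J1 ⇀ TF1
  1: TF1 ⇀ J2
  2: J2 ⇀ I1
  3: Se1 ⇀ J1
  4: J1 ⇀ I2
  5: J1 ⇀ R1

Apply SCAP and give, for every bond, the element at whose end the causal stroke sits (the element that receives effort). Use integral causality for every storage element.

b3 →J1  (Se1 (Se) sets effort on bond)
b0 →TF1  (J1 effort already set via bond 3)
b4 →I2  (J1: bond 3 brought effort, rest push out)
b5 →R1  (0-jn J1 has e-setter on 3)
b1 →J2  (TF1 one-in-one-out from 0)
b2 →I1  (common-e at J2 fixed by 1)

b0 →TF1
b1 →J2
b2 →I1
b3 →J1
b4 →I2
b5 →R1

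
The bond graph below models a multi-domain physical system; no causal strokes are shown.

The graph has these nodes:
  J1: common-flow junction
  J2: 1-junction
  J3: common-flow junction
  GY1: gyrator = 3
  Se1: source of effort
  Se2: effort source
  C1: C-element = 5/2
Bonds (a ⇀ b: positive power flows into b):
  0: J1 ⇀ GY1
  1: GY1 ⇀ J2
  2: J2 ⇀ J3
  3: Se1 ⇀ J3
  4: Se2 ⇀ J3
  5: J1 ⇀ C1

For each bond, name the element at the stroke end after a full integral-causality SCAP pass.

b3 stroke at J3  (Se1 (Se) sets effort on bond)
b4 stroke at J3  (Se2 fixes effort; stroke away)
b2 stroke at J2  (closing 1-jn rule on J3)
b1 stroke at GY1  (closing 1-jn rule on J2)
b0 stroke at GY1  (GY1 both-in/both-out from 1)
b5 stroke at J1  (J1: bond 0 brought flow, rest push out)

β0 stroke at GY1
β1 stroke at GY1
β2 stroke at J2
β3 stroke at J3
β4 stroke at J3
β5 stroke at J1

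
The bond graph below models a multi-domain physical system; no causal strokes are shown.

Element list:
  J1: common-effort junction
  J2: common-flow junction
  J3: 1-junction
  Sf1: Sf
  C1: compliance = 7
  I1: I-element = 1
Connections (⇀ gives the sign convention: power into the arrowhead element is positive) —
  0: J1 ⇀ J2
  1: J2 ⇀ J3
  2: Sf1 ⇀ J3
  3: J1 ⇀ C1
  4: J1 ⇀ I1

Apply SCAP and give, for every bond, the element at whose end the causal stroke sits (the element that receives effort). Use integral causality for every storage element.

β2 stroke at Sf1  (source Sf1 imposes f)
β1 stroke at J3  (common-f at J3 fixed by 2)
β0 stroke at J2  (J2 flow already set via bond 1)
β3 stroke at J1  (C1 integral (e out))
β4 stroke at I1  (0-jn J1 has e-setter on 3)

b0 stroke→J2
b1 stroke→J3
b2 stroke→Sf1
b3 stroke→J1
b4 stroke→I1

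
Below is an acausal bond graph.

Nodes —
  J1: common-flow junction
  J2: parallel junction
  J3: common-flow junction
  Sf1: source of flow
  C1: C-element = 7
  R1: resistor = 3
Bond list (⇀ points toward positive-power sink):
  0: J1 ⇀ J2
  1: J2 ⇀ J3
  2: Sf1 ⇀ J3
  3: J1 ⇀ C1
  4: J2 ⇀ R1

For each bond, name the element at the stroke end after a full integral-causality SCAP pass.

β0 stroke at J2
β1 stroke at J3
β2 stroke at Sf1
β3 stroke at J1
β4 stroke at R1

#2 →Sf1  (source Sf1 imposes f)
#1 →J3  (J3 flow already set via bond 2)
#3 →J1  (C1: C, integral causality)
#0 →J2  (only one flow-in slot at J1)
#4 →R1  (0-jn J2 has e-setter on 0)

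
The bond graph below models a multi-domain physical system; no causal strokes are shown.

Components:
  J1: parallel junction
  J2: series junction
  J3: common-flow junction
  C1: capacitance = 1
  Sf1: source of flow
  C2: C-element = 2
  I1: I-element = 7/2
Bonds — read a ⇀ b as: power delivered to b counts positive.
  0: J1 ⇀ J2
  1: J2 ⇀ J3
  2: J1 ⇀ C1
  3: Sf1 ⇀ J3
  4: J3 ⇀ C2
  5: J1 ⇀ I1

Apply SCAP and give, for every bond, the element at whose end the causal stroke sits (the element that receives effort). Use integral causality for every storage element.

bond 0 stroke→J2
bond 1 stroke→J3
bond 2 stroke→J1
bond 3 stroke→Sf1
bond 4 stroke→J3
bond 5 stroke→I1

β3 stroke→Sf1  (source Sf1 imposes f)
β1 stroke→J3  (1-jn J3 has f-setter on 3)
β4 stroke→J3  (1-jn J3 has f-setter on 3)
β0 stroke→J2  (common-f at J2 fixed by 1)
β2 stroke→J1  (C1 integral (e out))
β5 stroke→I1  (J1: bond 2 brought effort, rest push out)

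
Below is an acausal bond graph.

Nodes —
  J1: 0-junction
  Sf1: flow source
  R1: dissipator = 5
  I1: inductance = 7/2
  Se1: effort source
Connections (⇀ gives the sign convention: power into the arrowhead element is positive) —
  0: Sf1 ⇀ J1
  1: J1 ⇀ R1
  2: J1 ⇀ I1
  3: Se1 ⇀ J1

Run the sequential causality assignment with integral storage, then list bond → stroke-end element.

#0 stroke at Sf1  (Sf1 (Sf) sets flow on bond)
#3 stroke at J1  (Se1: effort source, stroke at far end)
#1 stroke at R1  (J1 effort already set via bond 3)
#2 stroke at I1  (J1: bond 3 brought effort, rest push out)

bond 0 →Sf1
bond 1 →R1
bond 2 →I1
bond 3 →J1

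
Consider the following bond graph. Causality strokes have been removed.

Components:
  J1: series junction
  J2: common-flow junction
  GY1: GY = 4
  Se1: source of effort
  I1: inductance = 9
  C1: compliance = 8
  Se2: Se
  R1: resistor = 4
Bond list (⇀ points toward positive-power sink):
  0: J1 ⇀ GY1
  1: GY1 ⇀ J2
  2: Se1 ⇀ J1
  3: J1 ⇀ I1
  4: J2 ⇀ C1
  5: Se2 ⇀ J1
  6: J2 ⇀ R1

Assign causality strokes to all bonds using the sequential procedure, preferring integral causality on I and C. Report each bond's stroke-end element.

#2 |J1  (Se1: effort source, stroke at far end)
#5 |J1  (Se2 fixes effort; stroke away)
#3 |I1  (I1: I, integral causality)
#0 |J1  (J1: bond 3 brought flow, rest push out)
#1 |J2  (GY1 both-in/both-out from 0)
#4 |J2  (C1 integral (e out))
#6 |R1  (only one flow-in slot at J2)

bond 0 |J1
bond 1 |J2
bond 2 |J1
bond 3 |I1
bond 4 |J2
bond 5 |J1
bond 6 |R1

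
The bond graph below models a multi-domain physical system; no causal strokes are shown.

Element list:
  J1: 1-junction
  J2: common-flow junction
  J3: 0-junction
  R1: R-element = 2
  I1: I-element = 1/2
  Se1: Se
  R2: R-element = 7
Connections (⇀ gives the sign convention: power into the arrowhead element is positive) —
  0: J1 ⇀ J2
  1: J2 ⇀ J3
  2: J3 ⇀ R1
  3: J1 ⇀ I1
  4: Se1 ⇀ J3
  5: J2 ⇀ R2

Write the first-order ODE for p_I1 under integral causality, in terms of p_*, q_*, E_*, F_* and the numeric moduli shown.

b4 →J3  (source Se1 imposes e)
b1 →J2  (J3 effort already set via bond 4)
b2 →R1  (J3 effort already set via bond 4)
b3 →I1  (I1 integral (f out))
b0 →J1  (J1 flow already set via bond 3)
b5 →J2  (J2: bond 0 brought flow, rest push out)

dp_I1/dt = -E_Se1 - 14*p_I1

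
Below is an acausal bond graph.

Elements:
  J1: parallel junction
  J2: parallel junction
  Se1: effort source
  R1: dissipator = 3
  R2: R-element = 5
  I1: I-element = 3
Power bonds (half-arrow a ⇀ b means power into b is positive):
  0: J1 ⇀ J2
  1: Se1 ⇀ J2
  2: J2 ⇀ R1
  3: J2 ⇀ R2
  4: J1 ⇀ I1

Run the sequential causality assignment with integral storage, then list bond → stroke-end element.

bond 1 stroke at J2  (Se1 (Se) sets effort on bond)
bond 0 stroke at J1  (common-e at J2 fixed by 1)
bond 2 stroke at R1  (J2: bond 1 brought effort, rest push out)
bond 3 stroke at R2  (J2: bond 1 brought effort, rest push out)
bond 4 stroke at I1  (J1: bond 0 brought effort, rest push out)

b0 stroke at J1
b1 stroke at J2
b2 stroke at R1
b3 stroke at R2
b4 stroke at I1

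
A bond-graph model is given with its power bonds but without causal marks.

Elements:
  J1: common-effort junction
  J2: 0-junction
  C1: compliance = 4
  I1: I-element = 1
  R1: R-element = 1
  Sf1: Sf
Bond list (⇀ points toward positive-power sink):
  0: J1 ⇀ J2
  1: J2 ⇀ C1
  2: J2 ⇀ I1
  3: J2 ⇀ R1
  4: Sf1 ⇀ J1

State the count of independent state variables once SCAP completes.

β4 |Sf1  (Sf1 (Sf) sets flow on bond)
β0 |J1  (closing 0-jn rule on J1)
β1 |J2  (C1: C, integral causality)
β2 |I1  (0-jn J2 has e-setter on 1)
β3 |R1  (common-e at J2 fixed by 1)

2  (C1, I1 all integral)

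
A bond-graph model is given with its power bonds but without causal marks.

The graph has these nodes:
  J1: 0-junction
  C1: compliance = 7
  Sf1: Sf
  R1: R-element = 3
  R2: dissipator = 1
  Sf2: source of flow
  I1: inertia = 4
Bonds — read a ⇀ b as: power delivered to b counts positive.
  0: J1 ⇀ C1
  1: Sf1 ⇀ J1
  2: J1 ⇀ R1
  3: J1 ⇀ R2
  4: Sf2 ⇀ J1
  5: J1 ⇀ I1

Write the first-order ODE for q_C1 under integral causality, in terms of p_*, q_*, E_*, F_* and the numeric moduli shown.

#1 stroke→Sf1  (Sf1 fixes flow; stroke at Sf1)
#4 stroke→Sf2  (Sf2: flow source, stroke at near end)
#0 stroke→J1  (C1: C, integral causality)
#2 stroke→R1  (J1: bond 0 brought effort, rest push out)
#3 stroke→R2  (J1 effort already set via bond 0)
#5 stroke→I1  (common-e at J1 fixed by 0)

dq_C1/dt = F_Sf1 + F_Sf2 - p_I1/4 - 4*q_C1/21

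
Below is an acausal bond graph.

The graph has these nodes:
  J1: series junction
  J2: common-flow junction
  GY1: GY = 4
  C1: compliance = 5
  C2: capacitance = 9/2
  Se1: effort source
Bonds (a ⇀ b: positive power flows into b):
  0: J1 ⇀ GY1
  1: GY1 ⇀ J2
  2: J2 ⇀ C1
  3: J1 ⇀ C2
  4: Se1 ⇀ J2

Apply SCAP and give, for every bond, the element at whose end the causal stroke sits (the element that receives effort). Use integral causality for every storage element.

b4 →J2  (Se1 (Se) sets effort on bond)
b2 →J2  (C1 integral (e out))
b1 →GY1  (J2 needs exactly one f-in)
b0 →GY1  (GY1: gyrator matches bond 1)
b3 →J1  (common-f at J1 fixed by 0)

bond 0 stroke→GY1
bond 1 stroke→GY1
bond 2 stroke→J2
bond 3 stroke→J1
bond 4 stroke→J2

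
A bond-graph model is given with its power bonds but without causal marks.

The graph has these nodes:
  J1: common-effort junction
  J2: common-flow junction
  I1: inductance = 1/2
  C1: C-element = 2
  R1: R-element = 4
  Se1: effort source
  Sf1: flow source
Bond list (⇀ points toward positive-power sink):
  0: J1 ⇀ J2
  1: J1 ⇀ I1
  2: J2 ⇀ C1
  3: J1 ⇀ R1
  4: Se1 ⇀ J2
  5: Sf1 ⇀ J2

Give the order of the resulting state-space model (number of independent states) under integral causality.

#4 →J2  (Se1: effort source, stroke at far end)
#5 →Sf1  (Sf1 fixes flow; stroke at Sf1)
#0 →J2  (common-f at J2 fixed by 5)
#2 →J2  (common-f at J2 fixed by 5)
#1 →I1  (prefer integral on I1)
#3 →J1  (J1: last free bond brings effort in)

2  (C1, I1 all integral)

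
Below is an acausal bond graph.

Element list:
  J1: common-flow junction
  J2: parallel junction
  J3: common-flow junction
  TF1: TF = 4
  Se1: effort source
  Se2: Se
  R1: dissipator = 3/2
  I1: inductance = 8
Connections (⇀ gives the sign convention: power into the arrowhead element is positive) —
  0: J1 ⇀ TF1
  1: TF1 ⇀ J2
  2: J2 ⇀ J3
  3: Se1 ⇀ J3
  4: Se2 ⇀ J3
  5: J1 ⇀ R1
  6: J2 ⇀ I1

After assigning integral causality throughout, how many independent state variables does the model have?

bond 3 |J3  (source Se1 imposes e)
bond 4 |J3  (Se2: effort source, stroke at far end)
bond 2 |J2  (closing 1-jn rule on J3)
bond 1 |TF1  (common-e at J2 fixed by 2)
bond 6 |I1  (0-jn J2 has e-setter on 2)
bond 0 |J1  (TF1: transformer flips bond 1)
bond 5 |R1  (J1 needs exactly one f-in)

1  (I1 all integral)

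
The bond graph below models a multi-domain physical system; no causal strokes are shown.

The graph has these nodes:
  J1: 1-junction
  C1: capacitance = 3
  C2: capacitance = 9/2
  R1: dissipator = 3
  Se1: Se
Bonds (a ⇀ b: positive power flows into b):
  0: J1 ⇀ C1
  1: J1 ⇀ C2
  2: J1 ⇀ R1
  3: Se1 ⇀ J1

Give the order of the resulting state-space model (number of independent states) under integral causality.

2  (C1, C2 all integral)

#3 stroke at J1  (Se1 (Se) sets effort on bond)
#0 stroke at J1  (C1 integral (e out))
#1 stroke at J1  (prefer integral on C2)
#2 stroke at R1  (closing 1-jn rule on J1)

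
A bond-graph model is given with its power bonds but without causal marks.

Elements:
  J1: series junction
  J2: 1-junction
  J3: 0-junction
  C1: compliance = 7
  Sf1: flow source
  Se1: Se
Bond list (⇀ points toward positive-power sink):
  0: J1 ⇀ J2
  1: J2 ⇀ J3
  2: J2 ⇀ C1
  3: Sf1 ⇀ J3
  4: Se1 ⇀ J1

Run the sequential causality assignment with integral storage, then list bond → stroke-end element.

#0 stroke at J2
#1 stroke at J3
#2 stroke at J2
#3 stroke at Sf1
#4 stroke at J1

β3 stroke at Sf1  (Sf1 fixes flow; stroke at Sf1)
β4 stroke at J1  (Se1 (Se) sets effort on bond)
β0 stroke at J2  (only one flow-in slot at J1)
β1 stroke at J3  (only one effort-in slot at J3)
β2 stroke at J2  (J2: bond 1 brought flow, rest push out)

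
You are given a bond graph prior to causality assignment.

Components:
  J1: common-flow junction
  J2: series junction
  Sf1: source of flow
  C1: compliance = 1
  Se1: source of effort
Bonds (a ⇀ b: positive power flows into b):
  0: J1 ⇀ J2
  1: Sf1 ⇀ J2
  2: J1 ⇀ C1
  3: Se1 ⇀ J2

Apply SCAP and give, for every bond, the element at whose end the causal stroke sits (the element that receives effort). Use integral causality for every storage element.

b1 |Sf1  (Sf1: flow source, stroke at near end)
b3 |J2  (Se1 fixes effort; stroke away)
b0 |J2  (J2 flow already set via bond 1)
b2 |J1  (J1 flow already set via bond 0)

β0 |J2
β1 |Sf1
β2 |J1
β3 |J2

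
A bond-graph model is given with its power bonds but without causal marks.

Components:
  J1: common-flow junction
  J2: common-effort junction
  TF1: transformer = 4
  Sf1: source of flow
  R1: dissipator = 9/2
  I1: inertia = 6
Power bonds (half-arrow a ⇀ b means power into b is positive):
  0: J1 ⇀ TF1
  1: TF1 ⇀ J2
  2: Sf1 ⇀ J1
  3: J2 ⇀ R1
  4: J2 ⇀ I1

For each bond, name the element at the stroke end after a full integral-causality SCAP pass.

β0 stroke at J1
β1 stroke at TF1
β2 stroke at Sf1
β3 stroke at J2
β4 stroke at I1

#2 stroke at Sf1  (Sf1 fixes flow; stroke at Sf1)
#0 stroke at J1  (common-f at J1 fixed by 2)
#1 stroke at TF1  (TF1 one-in-one-out from 0)
#4 stroke at I1  (prefer integral on I1)
#3 stroke at J2  (only one effort-in slot at J2)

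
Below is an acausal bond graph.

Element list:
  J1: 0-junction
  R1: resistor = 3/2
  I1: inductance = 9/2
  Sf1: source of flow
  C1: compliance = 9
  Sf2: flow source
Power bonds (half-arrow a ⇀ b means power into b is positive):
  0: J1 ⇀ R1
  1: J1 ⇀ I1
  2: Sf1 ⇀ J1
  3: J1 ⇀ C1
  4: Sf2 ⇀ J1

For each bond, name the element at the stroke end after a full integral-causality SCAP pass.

bond 0 →R1
bond 1 →I1
bond 2 →Sf1
bond 3 →J1
bond 4 →Sf2

β2 |Sf1  (Sf1 fixes flow; stroke at Sf1)
β4 |Sf2  (Sf2: flow source, stroke at near end)
β1 |I1  (I1 integral (f out))
β3 |J1  (C1: C, integral causality)
β0 |R1  (J1 effort already set via bond 3)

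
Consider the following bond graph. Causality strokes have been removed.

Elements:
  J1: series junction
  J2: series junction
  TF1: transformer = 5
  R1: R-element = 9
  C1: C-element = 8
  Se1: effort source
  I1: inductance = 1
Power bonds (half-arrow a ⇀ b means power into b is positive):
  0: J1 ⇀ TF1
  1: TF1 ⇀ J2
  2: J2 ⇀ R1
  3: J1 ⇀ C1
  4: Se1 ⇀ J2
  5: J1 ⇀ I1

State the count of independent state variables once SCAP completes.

#4 |J2  (source Se1 imposes e)
#3 |J1  (C1: C, integral causality)
#5 |I1  (I1: I, integral causality)
#0 |J1  (1-jn J1 has f-setter on 5)
#1 |TF1  (through TF1, causality passes straight; one stroke at TF1)
#2 |J2  (J2: bond 1 brought flow, rest push out)

2  (C1, I1 all integral)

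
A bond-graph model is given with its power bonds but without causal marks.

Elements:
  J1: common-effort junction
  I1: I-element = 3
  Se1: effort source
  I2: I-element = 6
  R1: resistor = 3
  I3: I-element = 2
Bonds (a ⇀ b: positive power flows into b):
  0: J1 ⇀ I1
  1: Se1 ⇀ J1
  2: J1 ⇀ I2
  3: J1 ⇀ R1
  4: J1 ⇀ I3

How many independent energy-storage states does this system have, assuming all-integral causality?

3  (I1, I2, I3 all integral)

#1 →J1  (Se1: effort source, stroke at far end)
#0 →I1  (J1: bond 1 brought effort, rest push out)
#2 →I2  (0-jn J1 has e-setter on 1)
#3 →R1  (J1 effort already set via bond 1)
#4 →I3  (0-jn J1 has e-setter on 1)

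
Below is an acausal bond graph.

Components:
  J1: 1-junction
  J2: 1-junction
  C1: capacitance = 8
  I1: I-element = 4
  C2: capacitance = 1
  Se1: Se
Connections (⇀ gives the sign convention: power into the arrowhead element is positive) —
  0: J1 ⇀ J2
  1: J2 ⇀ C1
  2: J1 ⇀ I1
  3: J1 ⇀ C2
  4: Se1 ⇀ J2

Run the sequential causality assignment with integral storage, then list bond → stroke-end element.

bond 4 →J2  (Se1 fixes effort; stroke away)
bond 1 →J2  (prefer integral on C1)
bond 0 →J1  (only one flow-in slot at J2)
bond 2 →I1  (I1: I, integral causality)
bond 3 →J1  (common-f at J1 fixed by 2)

β0 stroke→J1
β1 stroke→J2
β2 stroke→I1
β3 stroke→J1
β4 stroke→J2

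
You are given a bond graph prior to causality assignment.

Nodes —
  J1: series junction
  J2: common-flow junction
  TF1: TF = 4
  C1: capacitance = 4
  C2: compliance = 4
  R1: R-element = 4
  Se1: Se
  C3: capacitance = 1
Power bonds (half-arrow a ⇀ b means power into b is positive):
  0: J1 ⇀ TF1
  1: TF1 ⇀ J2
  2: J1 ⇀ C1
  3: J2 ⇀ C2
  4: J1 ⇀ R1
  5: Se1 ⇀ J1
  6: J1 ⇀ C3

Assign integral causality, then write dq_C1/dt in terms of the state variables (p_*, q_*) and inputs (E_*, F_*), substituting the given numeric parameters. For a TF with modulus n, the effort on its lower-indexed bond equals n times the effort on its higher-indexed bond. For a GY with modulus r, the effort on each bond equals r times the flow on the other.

dq_C1/dt = E_Se1/4 - q_C1/16 - q_C2/4 - q_C3/4

β5 stroke at J1  (Se1 (Se) sets effort on bond)
β2 stroke at J1  (C1 outputs effort q/C1)
β3 stroke at J2  (C2: C, integral causality)
β1 stroke at TF1  (closing 1-jn rule on J2)
β0 stroke at J1  (TF1: transformer flips bond 1)
β6 stroke at J1  (C3 outputs effort q/C3)
β4 stroke at R1  (J1: last free bond brings flow in)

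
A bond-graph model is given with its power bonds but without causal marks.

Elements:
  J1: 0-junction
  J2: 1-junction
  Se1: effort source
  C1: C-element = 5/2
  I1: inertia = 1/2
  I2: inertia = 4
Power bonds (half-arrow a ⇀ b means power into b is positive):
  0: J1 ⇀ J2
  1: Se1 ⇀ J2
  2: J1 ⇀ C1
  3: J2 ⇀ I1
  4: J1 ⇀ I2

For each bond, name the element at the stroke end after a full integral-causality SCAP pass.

β0 →J2
β1 →J2
β2 →J1
β3 →I1
β4 →I2

β1 stroke at J2  (Se1: effort source, stroke at far end)
β2 stroke at J1  (prefer integral on C1)
β0 stroke at J2  (common-e at J1 fixed by 2)
β4 stroke at I2  (0-jn J1 has e-setter on 2)
β3 stroke at I1  (closing 1-jn rule on J2)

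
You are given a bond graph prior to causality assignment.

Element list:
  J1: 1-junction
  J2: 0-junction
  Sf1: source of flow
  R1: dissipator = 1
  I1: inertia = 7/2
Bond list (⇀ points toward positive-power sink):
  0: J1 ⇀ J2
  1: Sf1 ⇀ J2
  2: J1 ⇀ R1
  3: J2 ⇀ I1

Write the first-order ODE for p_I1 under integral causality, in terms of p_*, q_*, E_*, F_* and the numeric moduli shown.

b1 |Sf1  (source Sf1 imposes f)
b3 |I1  (I1 integral (f out))
b0 |J2  (J2: last free bond brings effort in)
b2 |J1  (J1: bond 0 brought flow, rest push out)

dp_I1/dt = F_Sf1 - 2*p_I1/7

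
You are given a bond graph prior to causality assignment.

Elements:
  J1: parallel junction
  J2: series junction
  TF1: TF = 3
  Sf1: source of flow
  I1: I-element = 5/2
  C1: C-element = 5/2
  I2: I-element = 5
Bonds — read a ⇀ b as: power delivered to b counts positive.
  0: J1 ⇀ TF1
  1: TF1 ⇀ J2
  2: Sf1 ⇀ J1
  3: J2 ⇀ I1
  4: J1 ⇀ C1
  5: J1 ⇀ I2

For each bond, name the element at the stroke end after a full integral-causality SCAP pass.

β0 |TF1
β1 |J2
β2 |Sf1
β3 |I1
β4 |J1
β5 |I2

#2 |Sf1  (Sf1 (Sf) sets flow on bond)
#3 |I1  (I1 integral (f out))
#1 |J2  (common-f at J2 fixed by 3)
#0 |TF1  (through TF1, causality passes straight; one stroke at TF1)
#4 |J1  (C1: C, integral causality)
#5 |I2  (common-e at J1 fixed by 4)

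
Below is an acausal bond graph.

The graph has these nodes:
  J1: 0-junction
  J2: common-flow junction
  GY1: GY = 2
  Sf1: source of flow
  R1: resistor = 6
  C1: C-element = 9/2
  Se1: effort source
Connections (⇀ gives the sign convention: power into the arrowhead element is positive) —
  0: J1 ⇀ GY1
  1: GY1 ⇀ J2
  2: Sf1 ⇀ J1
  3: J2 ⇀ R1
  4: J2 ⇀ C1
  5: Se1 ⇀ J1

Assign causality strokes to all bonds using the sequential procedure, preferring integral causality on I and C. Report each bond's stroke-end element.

β2 stroke at Sf1  (source Sf1 imposes f)
β5 stroke at J1  (Se1 fixes effort; stroke away)
β0 stroke at GY1  (common-e at J1 fixed by 5)
β1 stroke at GY1  (GY GY1: same side as bond 0)
β3 stroke at J2  (common-f at J2 fixed by 1)
β4 stroke at J2  (J2: bond 1 brought flow, rest push out)

b0 stroke at GY1
b1 stroke at GY1
b2 stroke at Sf1
b3 stroke at J2
b4 stroke at J2
b5 stroke at J1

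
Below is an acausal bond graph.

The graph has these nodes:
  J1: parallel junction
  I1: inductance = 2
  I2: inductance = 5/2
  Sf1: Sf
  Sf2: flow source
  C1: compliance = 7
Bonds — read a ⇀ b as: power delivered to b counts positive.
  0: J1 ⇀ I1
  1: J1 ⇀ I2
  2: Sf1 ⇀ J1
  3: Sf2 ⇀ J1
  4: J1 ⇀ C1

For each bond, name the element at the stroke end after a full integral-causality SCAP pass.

β0 →I1
β1 →I2
β2 →Sf1
β3 →Sf2
β4 →J1

b2 |Sf1  (Sf1 fixes flow; stroke at Sf1)
b3 |Sf2  (Sf2 fixes flow; stroke at Sf2)
b0 |I1  (I1: I, integral causality)
b1 |I2  (I2 integral (f out))
b4 |J1  (J1: last free bond brings effort in)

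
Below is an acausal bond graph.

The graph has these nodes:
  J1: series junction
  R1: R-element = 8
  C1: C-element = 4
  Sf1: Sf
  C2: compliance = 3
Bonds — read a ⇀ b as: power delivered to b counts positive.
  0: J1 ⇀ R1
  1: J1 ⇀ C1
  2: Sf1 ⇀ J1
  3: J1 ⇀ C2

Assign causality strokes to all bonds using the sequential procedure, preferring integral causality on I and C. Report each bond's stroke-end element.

b2 stroke→Sf1  (Sf1 fixes flow; stroke at Sf1)
b0 stroke→J1  (J1 flow already set via bond 2)
b1 stroke→J1  (common-f at J1 fixed by 2)
b3 stroke→J1  (J1 flow already set via bond 2)

bond 0 →J1
bond 1 →J1
bond 2 →Sf1
bond 3 →J1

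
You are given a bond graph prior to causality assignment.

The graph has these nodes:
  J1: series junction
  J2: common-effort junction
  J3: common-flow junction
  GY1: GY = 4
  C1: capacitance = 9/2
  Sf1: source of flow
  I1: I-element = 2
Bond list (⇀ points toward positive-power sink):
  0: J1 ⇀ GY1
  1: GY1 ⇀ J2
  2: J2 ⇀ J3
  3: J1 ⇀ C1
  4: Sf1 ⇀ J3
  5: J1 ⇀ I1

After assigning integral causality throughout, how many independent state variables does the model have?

2  (C1, I1 all integral)

bond 4 →Sf1  (Sf1: flow source, stroke at near end)
bond 2 →J3  (J3: bond 4 brought flow, rest push out)
bond 1 →J2  (J2: last free bond brings effort in)
bond 0 →J1  (GY GY1: same side as bond 1)
bond 3 →J1  (prefer integral on C1)
bond 5 →I1  (closing 1-jn rule on J1)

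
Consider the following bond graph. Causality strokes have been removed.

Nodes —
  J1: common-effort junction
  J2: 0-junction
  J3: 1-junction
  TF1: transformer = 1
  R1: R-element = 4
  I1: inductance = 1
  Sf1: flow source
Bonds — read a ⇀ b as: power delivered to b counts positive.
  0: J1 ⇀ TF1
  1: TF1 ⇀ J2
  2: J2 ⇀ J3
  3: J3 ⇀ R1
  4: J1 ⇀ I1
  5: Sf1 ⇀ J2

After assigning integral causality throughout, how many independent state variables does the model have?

1  (I1 all integral)

β5 stroke at Sf1  (source Sf1 imposes f)
β4 stroke at I1  (prefer integral on I1)
β0 stroke at J1  (closing 0-jn rule on J1)
β1 stroke at TF1  (TF1: transformer flips bond 0)
β2 stroke at J2  (J2 needs exactly one e-in)
β3 stroke at J3  (1-jn J3 has f-setter on 2)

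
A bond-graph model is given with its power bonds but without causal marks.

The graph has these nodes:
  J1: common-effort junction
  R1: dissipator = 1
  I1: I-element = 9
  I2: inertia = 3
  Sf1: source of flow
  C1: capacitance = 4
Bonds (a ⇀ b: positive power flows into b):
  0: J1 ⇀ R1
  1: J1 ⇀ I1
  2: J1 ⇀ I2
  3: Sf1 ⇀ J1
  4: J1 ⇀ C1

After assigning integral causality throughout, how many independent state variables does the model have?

3  (C1, I1, I2 all integral)

#3 stroke at Sf1  (Sf1: flow source, stroke at near end)
#1 stroke at I1  (I1: I, integral causality)
#2 stroke at I2  (I2 outputs flow p/I2)
#4 stroke at J1  (C1 integral (e out))
#0 stroke at R1  (J1 effort already set via bond 4)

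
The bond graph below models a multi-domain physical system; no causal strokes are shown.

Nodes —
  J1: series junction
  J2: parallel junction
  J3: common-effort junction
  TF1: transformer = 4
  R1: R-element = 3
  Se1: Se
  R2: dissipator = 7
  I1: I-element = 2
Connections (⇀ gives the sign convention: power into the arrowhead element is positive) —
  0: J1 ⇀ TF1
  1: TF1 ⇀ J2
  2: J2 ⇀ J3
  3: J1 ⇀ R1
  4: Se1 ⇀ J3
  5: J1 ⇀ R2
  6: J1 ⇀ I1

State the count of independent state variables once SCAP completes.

1  (I1 all integral)

β4 →J3  (Se1: effort source, stroke at far end)
β2 →J2  (J3 effort already set via bond 4)
β1 →TF1  (0-jn J2 has e-setter on 2)
β0 →J1  (TF TF1: opposite of bond 1)
β6 →I1  (prefer integral on I1)
β3 →J1  (1-jn J1 has f-setter on 6)
β5 →J1  (J1: bond 6 brought flow, rest push out)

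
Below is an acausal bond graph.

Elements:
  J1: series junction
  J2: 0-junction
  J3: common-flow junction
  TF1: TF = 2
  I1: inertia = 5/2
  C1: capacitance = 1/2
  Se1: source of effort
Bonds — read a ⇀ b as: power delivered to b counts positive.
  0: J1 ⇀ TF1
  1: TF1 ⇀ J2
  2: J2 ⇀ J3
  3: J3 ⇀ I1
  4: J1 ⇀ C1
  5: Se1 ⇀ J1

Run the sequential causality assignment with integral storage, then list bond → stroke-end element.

#5 stroke→J1  (Se1 fixes effort; stroke away)
#3 stroke→I1  (I1 integral (f out))
#2 stroke→J3  (J3 flow already set via bond 3)
#1 stroke→J2  (J2 needs exactly one e-in)
#0 stroke→TF1  (through TF1, causality passes straight; one stroke at TF1)
#4 stroke→J1  (common-f at J1 fixed by 0)

bond 0 |TF1
bond 1 |J2
bond 2 |J3
bond 3 |I1
bond 4 |J1
bond 5 |J1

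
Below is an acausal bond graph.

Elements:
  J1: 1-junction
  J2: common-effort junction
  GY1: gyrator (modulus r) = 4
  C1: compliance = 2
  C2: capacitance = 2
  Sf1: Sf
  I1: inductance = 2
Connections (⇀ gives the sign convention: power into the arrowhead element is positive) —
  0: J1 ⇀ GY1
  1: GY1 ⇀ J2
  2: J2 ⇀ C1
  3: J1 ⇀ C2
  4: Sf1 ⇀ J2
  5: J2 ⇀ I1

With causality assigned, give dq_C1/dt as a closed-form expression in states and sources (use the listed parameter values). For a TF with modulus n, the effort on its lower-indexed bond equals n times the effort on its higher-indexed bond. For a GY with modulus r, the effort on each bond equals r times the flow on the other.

β4 |Sf1  (Sf1 (Sf) sets flow on bond)
β2 |J2  (C1: C, integral causality)
β1 |GY1  (common-e at J2 fixed by 2)
β5 |I1  (common-e at J2 fixed by 2)
β0 |GY1  (GY1: gyrator matches bond 1)
β3 |J1  (1-jn J1 has f-setter on 0)

dq_C1/dt = F_Sf1 - p_I1/2 - q_C2/8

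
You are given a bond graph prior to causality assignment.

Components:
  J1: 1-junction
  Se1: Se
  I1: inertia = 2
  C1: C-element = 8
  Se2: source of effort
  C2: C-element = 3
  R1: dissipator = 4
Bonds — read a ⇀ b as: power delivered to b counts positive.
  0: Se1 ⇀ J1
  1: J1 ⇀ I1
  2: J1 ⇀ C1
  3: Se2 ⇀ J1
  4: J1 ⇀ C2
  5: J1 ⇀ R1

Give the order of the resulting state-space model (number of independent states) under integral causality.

3  (C1, C2, I1 all integral)

β0 |J1  (source Se1 imposes e)
β3 |J1  (Se2: effort source, stroke at far end)
β1 |I1  (I1 outputs flow p/I1)
β2 |J1  (1-jn J1 has f-setter on 1)
β4 |J1  (1-jn J1 has f-setter on 1)
β5 |J1  (1-jn J1 has f-setter on 1)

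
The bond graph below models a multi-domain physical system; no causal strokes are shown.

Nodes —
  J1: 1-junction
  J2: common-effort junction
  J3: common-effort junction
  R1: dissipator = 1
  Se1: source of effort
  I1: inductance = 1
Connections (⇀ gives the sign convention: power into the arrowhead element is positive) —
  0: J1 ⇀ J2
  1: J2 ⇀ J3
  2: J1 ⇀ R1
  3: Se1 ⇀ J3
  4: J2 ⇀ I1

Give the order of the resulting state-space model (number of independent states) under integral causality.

bond 3 |J3  (source Se1 imposes e)
bond 1 |J2  (J3 effort already set via bond 3)
bond 0 |J1  (J2: bond 1 brought effort, rest push out)
bond 4 |I1  (0-jn J2 has e-setter on 1)
bond 2 |R1  (J1: last free bond brings flow in)

1  (I1 all integral)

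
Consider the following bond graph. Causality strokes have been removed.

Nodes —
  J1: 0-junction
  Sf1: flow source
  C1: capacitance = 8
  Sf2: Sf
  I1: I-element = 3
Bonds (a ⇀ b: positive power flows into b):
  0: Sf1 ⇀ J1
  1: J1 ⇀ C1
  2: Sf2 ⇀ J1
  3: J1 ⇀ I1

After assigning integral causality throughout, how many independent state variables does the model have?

2  (C1, I1 all integral)

b0 →Sf1  (Sf1 (Sf) sets flow on bond)
b2 →Sf2  (source Sf2 imposes f)
b1 →J1  (C1 integral (e out))
b3 →I1  (J1: bond 1 brought effort, rest push out)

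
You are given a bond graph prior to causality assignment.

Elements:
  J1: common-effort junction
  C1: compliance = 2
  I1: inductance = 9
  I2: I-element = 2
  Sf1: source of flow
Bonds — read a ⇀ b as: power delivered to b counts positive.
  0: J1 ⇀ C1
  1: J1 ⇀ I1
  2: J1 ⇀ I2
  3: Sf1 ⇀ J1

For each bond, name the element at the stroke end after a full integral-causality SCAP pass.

bond 0 |J1
bond 1 |I1
bond 2 |I2
bond 3 |Sf1

#3 stroke→Sf1  (Sf1 (Sf) sets flow on bond)
#0 stroke→J1  (C1: C, integral causality)
#1 stroke→I1  (common-e at J1 fixed by 0)
#2 stroke→I2  (0-jn J1 has e-setter on 0)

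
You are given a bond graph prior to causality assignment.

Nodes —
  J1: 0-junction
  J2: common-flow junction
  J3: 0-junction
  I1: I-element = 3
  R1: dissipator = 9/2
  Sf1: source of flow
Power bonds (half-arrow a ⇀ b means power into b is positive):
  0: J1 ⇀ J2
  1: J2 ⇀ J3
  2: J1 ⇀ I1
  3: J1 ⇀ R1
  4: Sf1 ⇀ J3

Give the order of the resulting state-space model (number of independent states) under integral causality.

#4 stroke at Sf1  (Sf1: flow source, stroke at near end)
#1 stroke at J3  (J3 needs exactly one e-in)
#0 stroke at J2  (1-jn J2 has f-setter on 1)
#2 stroke at I1  (I1 outputs flow p/I1)
#3 stroke at J1  (only one effort-in slot at J1)

1  (I1 all integral)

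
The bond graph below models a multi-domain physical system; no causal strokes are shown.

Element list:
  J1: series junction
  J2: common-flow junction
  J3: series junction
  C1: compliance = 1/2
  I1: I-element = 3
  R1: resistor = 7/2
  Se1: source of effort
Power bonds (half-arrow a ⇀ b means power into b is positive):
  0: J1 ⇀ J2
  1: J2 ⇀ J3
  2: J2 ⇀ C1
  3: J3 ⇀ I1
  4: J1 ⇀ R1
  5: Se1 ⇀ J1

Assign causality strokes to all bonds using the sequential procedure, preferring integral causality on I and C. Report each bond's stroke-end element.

β0 →J2
β1 →J3
β2 →J2
β3 →I1
β4 →J1
β5 →J1

#5 stroke→J1  (Se1 (Se) sets effort on bond)
#2 stroke→J2  (C1: C, integral causality)
#3 stroke→I1  (I1 integral (f out))
#1 stroke→J3  (J3: bond 3 brought flow, rest push out)
#0 stroke→J2  (J2 flow already set via bond 1)
#4 stroke→J1  (J1 flow already set via bond 0)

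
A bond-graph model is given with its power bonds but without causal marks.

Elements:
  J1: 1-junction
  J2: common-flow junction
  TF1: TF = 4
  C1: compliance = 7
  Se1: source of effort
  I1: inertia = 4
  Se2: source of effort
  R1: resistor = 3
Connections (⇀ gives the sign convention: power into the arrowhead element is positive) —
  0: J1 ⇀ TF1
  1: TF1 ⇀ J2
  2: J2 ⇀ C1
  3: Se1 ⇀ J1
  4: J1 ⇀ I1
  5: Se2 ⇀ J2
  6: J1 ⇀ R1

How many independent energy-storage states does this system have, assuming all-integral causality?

b3 stroke→J1  (Se1 (Se) sets effort on bond)
b5 stroke→J2  (Se2 fixes effort; stroke away)
b2 stroke→J2  (C1 integral (e out))
b1 stroke→TF1  (J2 needs exactly one f-in)
b0 stroke→J1  (through TF1, causality passes straight; one stroke at TF1)
b4 stroke→I1  (prefer integral on I1)
b6 stroke→J1  (common-f at J1 fixed by 4)

2  (C1, I1 all integral)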